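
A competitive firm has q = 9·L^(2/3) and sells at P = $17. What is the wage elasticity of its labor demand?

ε = -3

MP_L = (2/3)·9·L^(-1/3), so P·MP_L = w gives 102·L^(-1/3) = w.
Solving, L(w) = (102/w)^(3). This is a constant-elasticity form: L ∝ w^(−3), so ε = −3.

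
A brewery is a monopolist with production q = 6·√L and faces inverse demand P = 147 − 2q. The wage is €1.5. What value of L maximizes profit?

L* = 36

Marginal revenue from the inverse demand is MR = 147 − 4q.
The marginal product is MP_L = 3·L^(-1/2).
A monopolist hires until marginal revenue product equals the wage: MR·MP_L = w.
At L, q = 6·√L. Substituting and solving: (147 − 24·√L)·3·L^(-1/2) = 1.5 gives L = 36.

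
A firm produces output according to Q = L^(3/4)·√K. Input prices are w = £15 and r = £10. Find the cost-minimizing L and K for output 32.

L* = 16, K* = 16

Cost minimization requires the marginal rate of technical substitution to equal the input-price ratio: MP_L/MP_K = w/r.
Here MP_L/MP_K = (3/4)·(K/L)/(1/2) = 1.5·(K/L). Setting this equal to 15/10 = 1.5 gives K = L.
Substituting into Q = 32: L^(3/4)·(L)^(1/2) = 32.
Solving, L = 16 and K = 16.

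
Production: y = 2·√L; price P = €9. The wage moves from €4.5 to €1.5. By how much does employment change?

From P·MP_L = w with MP_L = L^(-1/2), the labor demand is L(w) = (9/w)^(2).
At w = 4.5: L = 4. At w = 1.5: L = 36.
ΔL = 36 − 4 = 32.

ΔL = 32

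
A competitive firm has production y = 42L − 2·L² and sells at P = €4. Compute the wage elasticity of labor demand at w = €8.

From P·MP_L = w with MP_L = 42 − 4L, labor demand is L(w) = (42 − w/4)/4.
dL/dw = −1/(16) = -0.0625.
At w = 8, L = 10, so ε = (dL/dw)·(w/L) = (-0.0625)·(8/10) = -0.05.

ε = -0.05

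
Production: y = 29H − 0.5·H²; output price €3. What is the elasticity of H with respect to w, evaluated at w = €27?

ε = -0.45

From P·MP_H = w with MP_H = 29 − H, labor demand is H(w) = 29 − w/3.
dH/dw = −1/(3) = -1/3.
At w = 27, H = 20, so ε = (dH/dw)·(w/H) = (-1/3)·(27/20) = -0.45.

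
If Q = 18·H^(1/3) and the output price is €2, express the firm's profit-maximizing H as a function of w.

MP_H = (1/3)·18·H^(-2/3) = 6·H^(-2/3).
Setting P·MP_H = w: 12·H^(-2/3) = w.
Solving for H: H^(-2/3) = w/12, so H = (12/w)^(3/2).

H(w) = (12/w)^(3/2)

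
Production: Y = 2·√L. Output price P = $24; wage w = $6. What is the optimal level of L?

L* = 16

MP_L = (1/2)·2·L^(-1/2) = L^(-1/2).
Profit maximization for a price taker requires P·MP_L = w: 24·L^(-1/2) = 6.
So L^(-1/2) = 0.25, which gives L = 16.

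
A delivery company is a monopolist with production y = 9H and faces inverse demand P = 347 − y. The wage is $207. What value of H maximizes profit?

H* = 18

Marginal revenue from the inverse demand is MR = 347 − 2y.
The marginal product is MP_H = 9.
A monopolist hires until marginal revenue product equals the wage: MR·MP_H = w.
(347 − 18H)·9 = 207, so H = 18.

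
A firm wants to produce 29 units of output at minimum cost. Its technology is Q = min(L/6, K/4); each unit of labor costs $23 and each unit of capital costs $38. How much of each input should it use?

With a fixed-proportions technology, the cost-minimizing bundle uses no slack in either input: L/6 = K/4 = Q.
So L = 6·29 = 174 and K = 4·29 = 116.

L* = 174, K* = 116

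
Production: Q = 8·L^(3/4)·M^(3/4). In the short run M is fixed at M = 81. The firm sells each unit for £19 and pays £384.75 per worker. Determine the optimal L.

L* = 4096

With M = 81, MP_L = (3/4)·8·L^(-1/4)·81^(3/4) = 162·L^(-1/4).
Profit maximization for a price taker requires P·MP_L = w: 19·162·L^(-1/4) = 384.75.
So L^(-1/4) = 0.125, which gives L = 4096.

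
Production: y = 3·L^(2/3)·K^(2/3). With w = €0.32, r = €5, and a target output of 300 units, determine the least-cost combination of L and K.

L* = 125, K* = 8

Cost minimization requires the marginal rate of technical substitution to equal the input-price ratio: MP_L/MP_K = w/r.
Here MP_L/MP_K = (2/3)·(K/L)/(2/3) = (K/L). Setting this equal to 0.32/5 = 0.064 gives K = 0.064L.
Substituting into y = 300: 3·L^(2/3)·(0.064L)^(2/3) = 300.
Solving, L = 125 and K = 8.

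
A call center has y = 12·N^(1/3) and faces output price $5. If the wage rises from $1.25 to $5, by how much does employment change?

ΔN = -56

From P·MP_N = w with MP_N = 4·N^(-2/3), the labor demand is N(w) = (20/w)^(3/2).
At w = 1.25: N = 64. At w = 5: N = 8.
ΔN = 8 − 64 = -56.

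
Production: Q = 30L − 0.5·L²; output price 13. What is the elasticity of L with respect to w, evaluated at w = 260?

From P·MP_L = w with MP_L = 30 − L, labor demand is L(w) = 30 − w/13.
dL/dw = −1/(13) = -1/13.
At w = 260, L = 10, so ε = (dL/dw)·(w/L) = (-1/13)·(260/10) = -2.

ε = -2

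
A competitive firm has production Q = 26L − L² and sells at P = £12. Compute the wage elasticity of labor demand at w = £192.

From P·MP_L = w with MP_L = 26 − 2L, labor demand is L(w) = (26 − w/12)/2.
dL/dw = −1/(24) = -1/24.
At w = 192, L = 5, so ε = (dL/dw)·(w/L) = (-1/24)·(192/5) = -1.6.

ε = -1.6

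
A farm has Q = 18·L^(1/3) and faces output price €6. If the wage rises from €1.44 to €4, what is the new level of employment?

L* = 27

From P·MP_L = w with MP_L = 6·L^(-2/3), the labor demand is L(w) = (36/w)^(3/2).
At w = 1.44: L = 125. At w = 4: L = 27.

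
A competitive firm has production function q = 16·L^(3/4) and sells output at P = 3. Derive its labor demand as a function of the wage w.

L(w) = 1679616/w^(4)

MP_L = (3/4)·16·L^(-1/4) = 12·L^(-1/4).
Setting P·MP_L = w: 36·L^(-1/4) = w.
Solving for L: L^(-1/4) = w/36, so L = (36/w)^(4).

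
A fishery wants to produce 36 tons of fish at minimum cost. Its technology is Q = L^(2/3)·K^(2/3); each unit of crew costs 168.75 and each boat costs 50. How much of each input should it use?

Cost minimization requires the marginal rate of technical substitution to equal the input-price ratio: MP_L/MP_K = w/r.
Here MP_L/MP_K = (2/3)·(K/L)/(2/3) = (K/L). Setting this equal to 168.75/50 = 3.375 gives K = 3.375L.
Substituting into Q = 36: L^(2/3)·(3.375L)^(2/3) = 36.
Solving, L = 8 and K = 27.

L* = 8, K* = 27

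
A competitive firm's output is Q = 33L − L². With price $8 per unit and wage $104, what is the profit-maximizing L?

L* = 10

The marginal product of L is MP_L = 33 − 2L.
A price-taking firm hires until the value of the marginal product equals the wage: P·MP_L = w, so 8·(33 − 2L) = 104.
Then 33 − 2L = 13, giving L = 10.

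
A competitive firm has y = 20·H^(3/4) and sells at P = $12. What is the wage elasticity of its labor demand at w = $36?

MP_H = (3/4)·20·H^(-1/4), so P·MP_H = w gives 180·H^(-1/4) = w.
Solving, H(w) = (180/w)^(4). This is a constant-elasticity form: H ∝ w^(−4), so ε = −4.

ε = -4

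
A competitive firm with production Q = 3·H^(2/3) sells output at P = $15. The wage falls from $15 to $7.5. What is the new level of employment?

From P·MP_H = w with MP_H = 2·H^(-1/3), the labor demand is H(w) = (30/w)^(3).
At w = 15: H = 8. At w = 7.5: H = 64.

H* = 64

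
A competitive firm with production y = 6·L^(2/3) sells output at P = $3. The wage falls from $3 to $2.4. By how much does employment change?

ΔL = 61

From P·MP_L = w with MP_L = 4·L^(-1/3), the labor demand is L(w) = (12/w)^(3).
At w = 3: L = 64. At w = 2.4: L = 125.
ΔL = 125 − 64 = 61.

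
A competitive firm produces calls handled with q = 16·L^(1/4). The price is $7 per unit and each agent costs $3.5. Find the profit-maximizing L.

MP_L = (1/4)·16·L^(-3/4) = 4·L^(-3/4).
Profit maximization for a price taker requires P·MP_L = w: 7·4·L^(-3/4) = 3.5.
So L^(-3/4) = 0.125, which gives L = 16.

L* = 16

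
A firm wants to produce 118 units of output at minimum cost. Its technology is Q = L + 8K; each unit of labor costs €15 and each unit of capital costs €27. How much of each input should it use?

The inputs are perfect substitutes, so the firm uses whichever has the lower cost per unit of output.
Cost per unit of output via L is 15; via K it is 3.375. K is cheaper.
Producing Q = 118 with K alone: L = 0, K = 14.75.

L* = 0, K* = 14.75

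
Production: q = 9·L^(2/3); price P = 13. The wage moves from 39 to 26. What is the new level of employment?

L* = 27

From P·MP_L = w with MP_L = 6·L^(-1/3), the labor demand is L(w) = (78/w)^(3).
At w = 39: L = 8. At w = 26: L = 27.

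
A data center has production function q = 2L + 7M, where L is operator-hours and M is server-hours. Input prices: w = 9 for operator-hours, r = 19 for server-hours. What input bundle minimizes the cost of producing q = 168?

The inputs are perfect substitutes, so the firm uses whichever has the lower cost per unit of output.
Cost per unit of output via L is w/2 = 4.5; via M it is r/7 = 19/7. M is cheaper.
Producing q = 168 with M alone: L = 0, M = 24.

L* = 0, M* = 24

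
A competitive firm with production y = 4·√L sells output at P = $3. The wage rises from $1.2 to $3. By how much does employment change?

ΔL = -21

From P·MP_L = w with MP_L = 2·L^(-1/2), the labor demand is L(w) = (6/w)^(2).
At w = 1.2: L = 25. At w = 3: L = 4.
ΔL = 4 − 25 = -21.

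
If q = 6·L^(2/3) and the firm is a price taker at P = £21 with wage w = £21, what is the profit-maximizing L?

MP_L = (2/3)·6·L^(-1/3) = 4·L^(-1/3).
Profit maximization for a price taker requires P·MP_L = w: 21·4·L^(-1/3) = 21.
So L^(-1/3) = 0.25, which gives L = 64.

L* = 64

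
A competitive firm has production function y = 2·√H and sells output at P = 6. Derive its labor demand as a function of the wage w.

MP_H = (1/2)·2·H^(-1/2) = H^(-1/2).
Setting P·MP_H = w: 6·H^(-1/2) = w.
Solving for H: H^(-1/2) = w/6, so H = (6/w)^(2).

H(w) = 36/w²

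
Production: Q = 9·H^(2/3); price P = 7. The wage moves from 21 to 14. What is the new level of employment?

H* = 27

From P·MP_H = w with MP_H = 6·H^(-1/3), the labor demand is H(w) = (42/w)^(3).
At w = 21: H = 8. At w = 14: H = 27.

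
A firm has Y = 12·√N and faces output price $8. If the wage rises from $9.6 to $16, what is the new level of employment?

From P·MP_N = w with MP_N = 6·N^(-1/2), the labor demand is N(w) = (48/w)^(2).
At w = 9.6: N = 25. At w = 16: N = 9.

N* = 9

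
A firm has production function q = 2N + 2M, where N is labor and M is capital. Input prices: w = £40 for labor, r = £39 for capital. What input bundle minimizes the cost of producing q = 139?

N* = 0, M* = 69.5

The inputs are perfect substitutes, so the firm uses whichever has the lower cost per unit of output.
Cost per unit of output via N is w/2 = 20; via M it is r/2 = 19.5. M is cheaper.
Producing q = 139 with M alone: N = 0, M = 69.5.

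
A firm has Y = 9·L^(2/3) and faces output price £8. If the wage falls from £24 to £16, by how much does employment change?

From P·MP_L = w with MP_L = 6·L^(-1/3), the labor demand is L(w) = (48/w)^(3).
At w = 24: L = 8. At w = 16: L = 27.
ΔL = 27 − 8 = 19.

ΔL = 19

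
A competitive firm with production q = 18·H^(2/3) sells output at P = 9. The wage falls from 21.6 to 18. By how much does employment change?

ΔH = 91

From P·MP_H = w with MP_H = 12·H^(-1/3), the labor demand is H(w) = (108/w)^(3).
At w = 21.6: H = 125. At w = 18: H = 216.
ΔH = 216 − 125 = 91.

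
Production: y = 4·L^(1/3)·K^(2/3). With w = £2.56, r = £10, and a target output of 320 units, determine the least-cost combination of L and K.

L* = 125, K* = 64

Cost minimization requires the marginal rate of technical substitution to equal the input-price ratio: MP_L/MP_K = w/r.
Here MP_L/MP_K = (1/3)·(K/L)/(2/3) = 0.5·(K/L). Setting this equal to 2.56/10 = 0.256 gives K = 0.512L.
Substituting into y = 320: 4·L^(1/3)·(0.512L)^(2/3) = 320.
Solving, L = 125 and K = 64.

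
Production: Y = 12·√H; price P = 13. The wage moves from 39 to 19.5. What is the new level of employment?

H* = 16

From P·MP_H = w with MP_H = 6·H^(-1/2), the labor demand is H(w) = (78/w)^(2).
At w = 39: H = 4. At w = 19.5: H = 16.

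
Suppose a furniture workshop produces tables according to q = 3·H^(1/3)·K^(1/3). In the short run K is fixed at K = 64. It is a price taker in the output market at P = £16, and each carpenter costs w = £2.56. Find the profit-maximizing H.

H* = 125

With K = 64, MP_H = (1/3)·3·H^(-2/3)·64^(1/3) = 4·H^(-2/3).
Profit maximization for a price taker requires P·MP_H = w: 16·4·H^(-2/3) = 2.56.
So H^(-2/3) = 0.04, which gives H = 125.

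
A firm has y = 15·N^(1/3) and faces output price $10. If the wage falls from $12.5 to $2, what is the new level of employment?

From P·MP_N = w with MP_N = 5·N^(-2/3), the labor demand is N(w) = (50/w)^(3/2).
At w = 12.5: N = 8. At w = 2: N = 125.

N* = 125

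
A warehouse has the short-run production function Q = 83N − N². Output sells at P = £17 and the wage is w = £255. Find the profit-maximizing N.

N* = 34

The marginal product of N is MP_N = 83 − 2N.
A price-taking firm hires until the value of the marginal product equals the wage: P·MP_N = w, so 17·(83 − 2N) = 255.
Then 83 − 2N = 15, giving N = 34.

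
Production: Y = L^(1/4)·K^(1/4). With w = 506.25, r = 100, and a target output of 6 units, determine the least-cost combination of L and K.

L* = 16, K* = 81

Cost minimization requires the marginal rate of technical substitution to equal the input-price ratio: MP_L/MP_K = w/r.
Here MP_L/MP_K = (1/4)·(K/L)/(1/4) = (K/L). Setting this equal to 506.25/100 = 5.0625 gives K = 5.0625L.
Substituting into Y = 6: L^(1/4)·(5.0625L)^(1/4) = 6.
Solving, L = 16 and K = 81.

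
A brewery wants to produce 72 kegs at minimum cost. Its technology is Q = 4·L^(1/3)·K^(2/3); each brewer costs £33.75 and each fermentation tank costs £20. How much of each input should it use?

L* = 8, K* = 27

Cost minimization requires the marginal rate of technical substitution to equal the input-price ratio: MP_L/MP_K = w/r.
Here MP_L/MP_K = (1/3)·(K/L)/(2/3) = 0.5·(K/L). Setting this equal to 33.75/20 = 1.6875 gives K = 3.375L.
Substituting into Q = 72: 4·L^(1/3)·(3.375L)^(2/3) = 72.
Solving, L = 8 and K = 27.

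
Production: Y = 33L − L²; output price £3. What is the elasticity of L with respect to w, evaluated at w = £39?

ε = -0.65

From P·MP_L = w with MP_L = 33 − 2L, labor demand is L(w) = (33 − w/3)/2.
dL/dw = −1/(6) = -1/6.
At w = 39, L = 10, so ε = (dL/dw)·(w/L) = (-1/6)·(39/10) = -0.65.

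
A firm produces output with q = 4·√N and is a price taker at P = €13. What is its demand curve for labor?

N(w) = 676/w²

MP_N = (1/2)·4·N^(-1/2) = 2·N^(-1/2).
Setting P·MP_N = w: 26·N^(-1/2) = w.
Solving for N: N^(-1/2) = w/26, so N = (26/w)^(2).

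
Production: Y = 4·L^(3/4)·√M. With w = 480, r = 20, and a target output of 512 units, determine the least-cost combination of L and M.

Cost minimization requires the marginal rate of technical substitution to equal the input-price ratio: MP_L/MP_M = w/r.
Here MP_L/MP_M = (3/4)·(M/L)/(1/2) = 1.5·(M/L). Setting this equal to 480/20 = 24 gives M = 16L.
Substituting into Y = 512: 4·L^(3/4)·(16L)^(1/2) = 512.
Solving, L = 16 and M = 256.

L* = 16, M* = 256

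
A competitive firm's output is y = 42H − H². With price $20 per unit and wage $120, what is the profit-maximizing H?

The marginal product of H is MP_H = 42 − 2H.
A price-taking firm hires until the value of the marginal product equals the wage: P·MP_H = w, so 20·(42 − 2H) = 120.
Then 42 − 2H = 6, giving H = 18.

H* = 18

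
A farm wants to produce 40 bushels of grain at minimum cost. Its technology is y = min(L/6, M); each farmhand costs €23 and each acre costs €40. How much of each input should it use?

With a fixed-proportions technology, the cost-minimizing bundle uses no slack in either input: L/6 = M = y.
So L = 6·40 = 240 and M = 40.

L* = 240, M* = 40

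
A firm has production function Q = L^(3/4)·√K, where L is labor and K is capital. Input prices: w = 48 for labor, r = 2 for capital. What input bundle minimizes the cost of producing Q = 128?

Cost minimization requires the marginal rate of technical substitution to equal the input-price ratio: MP_L/MP_K = w/r.
Here MP_L/MP_K = (3/4)·(K/L)/(1/2) = 1.5·(K/L). Setting this equal to 48/2 = 24 gives K = 16L.
Substituting into Q = 128: L^(3/4)·(16L)^(1/2) = 128.
Solving, L = 16 and K = 256.

L* = 16, K* = 256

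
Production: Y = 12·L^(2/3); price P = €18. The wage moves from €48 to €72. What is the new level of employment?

From P·MP_L = w with MP_L = 8·L^(-1/3), the labor demand is L(w) = (144/w)^(3).
At w = 48: L = 27. At w = 72: L = 8.

L* = 8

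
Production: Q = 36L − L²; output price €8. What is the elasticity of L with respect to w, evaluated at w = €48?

From P·MP_L = w with MP_L = 36 − 2L, labor demand is L(w) = (36 − w/8)/2.
dL/dw = −1/(16) = -0.0625.
At w = 48, L = 15, so ε = (dL/dw)·(w/L) = (-0.0625)·(48/15) = -0.2.

ε = -0.2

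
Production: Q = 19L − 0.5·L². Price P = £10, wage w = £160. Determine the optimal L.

L* = 3

The marginal product of L is MP_L = 19 − L.
A price-taking firm hires until the value of the marginal product equals the wage: P·MP_L = w, so 10·(19 − L) = 160.
Then 19 − L = 16, giving L = 3.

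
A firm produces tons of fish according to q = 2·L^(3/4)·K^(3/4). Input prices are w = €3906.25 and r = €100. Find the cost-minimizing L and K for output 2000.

Cost minimization requires the marginal rate of technical substitution to equal the input-price ratio: MP_L/MP_K = w/r.
Here MP_L/MP_K = (3/4)·(K/L)/(3/4) = (K/L). Setting this equal to 3906.25/100 = 39.0625 gives K = 39.0625L.
Substituting into q = 2000: 2·L^(3/4)·(39.0625L)^(3/4) = 2000.
Solving, L = 16 and K = 625.

L* = 16, K* = 625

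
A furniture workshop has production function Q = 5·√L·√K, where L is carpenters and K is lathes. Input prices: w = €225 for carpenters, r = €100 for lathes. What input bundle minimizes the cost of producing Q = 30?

L* = 4, K* = 9

Cost minimization requires the marginal rate of technical substitution to equal the input-price ratio: MP_L/MP_K = w/r.
Here MP_L/MP_K = (1/2)·(K/L)/(1/2) = (K/L). Setting this equal to 225/100 = 2.25 gives K = 2.25L.
Substituting into Q = 30: 5·L^(1/2)·(2.25L)^(1/2) = 30.
Solving, L = 4 and K = 9.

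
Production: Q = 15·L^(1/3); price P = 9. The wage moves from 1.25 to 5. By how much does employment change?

From P·MP_L = w with MP_L = 5·L^(-2/3), the labor demand is L(w) = (45/w)^(3/2).
At w = 1.25: L = 216. At w = 5: L = 27.
ΔL = 27 − 216 = -189.

ΔL = -189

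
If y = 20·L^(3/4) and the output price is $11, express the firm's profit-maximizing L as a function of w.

L(w) = (165/w)^(4)

MP_L = (3/4)·20·L^(-1/4) = 15·L^(-1/4).
Setting P·MP_L = w: 165·L^(-1/4) = w.
Solving for L: L^(-1/4) = w/165, so L = (165/w)^(4).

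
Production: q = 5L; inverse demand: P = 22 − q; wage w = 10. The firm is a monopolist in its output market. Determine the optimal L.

L* = 2

Marginal revenue from the inverse demand is MR = 22 − 2q.
The marginal product is MP_L = 5.
A monopolist hires until marginal revenue product equals the wage: MR·MP_L = w.
(22 − 10L)·5 = 10, so L = 2.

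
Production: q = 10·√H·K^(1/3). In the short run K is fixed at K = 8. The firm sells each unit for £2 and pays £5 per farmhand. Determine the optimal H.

H* = 16

With K = 8, MP_H = (1/2)·10·H^(-1/2)·8^(1/3) = 10·H^(-1/2).
Profit maximization for a price taker requires P·MP_H = w: 2·10·H^(-1/2) = 5.
So H^(-1/2) = 0.25, which gives H = 16.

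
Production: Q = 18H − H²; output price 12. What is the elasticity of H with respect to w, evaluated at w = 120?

From P·MP_H = w with MP_H = 18 − 2H, labor demand is H(w) = (18 − w/12)/2.
dH/dw = −1/(24) = -1/24.
At w = 120, H = 4, so ε = (dH/dw)·(w/H) = (-1/24)·(120/4) = -1.25.

ε = -1.25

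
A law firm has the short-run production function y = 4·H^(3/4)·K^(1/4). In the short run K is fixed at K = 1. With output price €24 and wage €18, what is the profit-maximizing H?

H* = 256

With K = 1, MP_H = (3/4)·4·H^(-1/4)·1^(1/4) = 3·H^(-1/4).
Profit maximization for a price taker requires P·MP_H = w: 24·3·H^(-1/4) = 18.
So H^(-1/4) = 0.25, which gives H = 256.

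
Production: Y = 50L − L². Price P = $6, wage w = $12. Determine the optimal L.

L* = 24

The marginal product of L is MP_L = 50 − 2L.
A price-taking firm hires until the value of the marginal product equals the wage: P·MP_L = w, so 6·(50 − 2L) = 12.
Then 50 − 2L = 2, giving L = 24.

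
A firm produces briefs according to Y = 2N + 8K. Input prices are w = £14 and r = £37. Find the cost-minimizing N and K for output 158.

N* = 0, K* = 19.75

The inputs are perfect substitutes, so the firm uses whichever has the lower cost per unit of output.
Cost per unit of output via N is w/2 = 7; via K it is r/8 = 4.625. K is cheaper.
Producing Y = 158 with K alone: N = 0, K = 19.75.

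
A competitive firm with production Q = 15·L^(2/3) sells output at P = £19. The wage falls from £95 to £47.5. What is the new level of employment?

L* = 64

From P·MP_L = w with MP_L = 10·L^(-1/3), the labor demand is L(w) = (190/w)^(3).
At w = 95: L = 8. At w = 47.5: L = 64.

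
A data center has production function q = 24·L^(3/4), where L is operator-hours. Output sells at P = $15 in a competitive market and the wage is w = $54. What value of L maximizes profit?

L* = 625

MP_L = (3/4)·24·L^(-1/4) = 18·L^(-1/4).
Profit maximization for a price taker requires P·MP_L = w: 15·18·L^(-1/4) = 54.
So L^(-1/4) = 0.2, which gives L = 625.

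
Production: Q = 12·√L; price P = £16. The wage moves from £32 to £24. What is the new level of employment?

L* = 16

From P·MP_L = w with MP_L = 6·L^(-1/2), the labor demand is L(w) = (96/w)^(2).
At w = 32: L = 9. At w = 24: L = 16.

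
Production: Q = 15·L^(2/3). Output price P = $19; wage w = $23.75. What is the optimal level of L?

L* = 512

MP_L = (2/3)·15·L^(-1/3) = 10·L^(-1/3).
Profit maximization for a price taker requires P·MP_L = w: 19·10·L^(-1/3) = 23.75.
So L^(-1/3) = 0.125, which gives L = 512.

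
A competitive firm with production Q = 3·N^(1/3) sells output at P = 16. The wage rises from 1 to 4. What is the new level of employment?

From P·MP_N = w with MP_N = N^(-2/3), the labor demand is N(w) = (16/w)^(3/2).
At w = 1: N = 64. At w = 4: N = 8.

N* = 8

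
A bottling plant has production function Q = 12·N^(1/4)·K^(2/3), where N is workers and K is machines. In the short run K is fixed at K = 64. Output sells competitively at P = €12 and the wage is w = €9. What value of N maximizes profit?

N* = 256

With K = 64, MP_N = (1/4)·12·N^(-3/4)·64^(2/3) = 48·N^(-3/4).
Profit maximization for a price taker requires P·MP_N = w: 12·48·N^(-3/4) = 9.
So N^(-3/4) = 0.015625, which gives N = 256.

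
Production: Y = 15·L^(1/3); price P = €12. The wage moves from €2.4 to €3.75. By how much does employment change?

From P·MP_L = w with MP_L = 5·L^(-2/3), the labor demand is L(w) = (60/w)^(3/2).
At w = 2.4: L = 125. At w = 3.75: L = 64.
ΔL = 64 − 125 = -61.

ΔL = -61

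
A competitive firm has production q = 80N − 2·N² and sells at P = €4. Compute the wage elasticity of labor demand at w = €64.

ε = -0.25

From P·MP_N = w with MP_N = 80 − 4N, labor demand is N(w) = (80 − w/4)/4.
dN/dw = −1/(16) = -0.0625.
At w = 64, N = 16, so ε = (dN/dw)·(w/N) = (-0.0625)·(64/16) = -0.25.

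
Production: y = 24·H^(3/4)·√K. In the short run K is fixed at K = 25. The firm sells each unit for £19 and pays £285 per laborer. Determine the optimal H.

H* = 1296

With K = 25, MP_H = (3/4)·24·H^(-1/4)·25^(1/2) = 90·H^(-1/4).
Profit maximization for a price taker requires P·MP_H = w: 19·90·H^(-1/4) = 285.
So H^(-1/4) = 1/6, which gives H = 1296.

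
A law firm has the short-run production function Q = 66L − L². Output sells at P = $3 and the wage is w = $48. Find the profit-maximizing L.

The marginal product of L is MP_L = 66 − 2L.
A price-taking firm hires until the value of the marginal product equals the wage: P·MP_L = w, so 3·(66 − 2L) = 48.
Then 66 − 2L = 16, giving L = 25.

L* = 25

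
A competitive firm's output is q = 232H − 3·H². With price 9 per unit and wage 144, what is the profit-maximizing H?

The marginal product of H is MP_H = 232 − 6H.
A price-taking firm hires until the value of the marginal product equals the wage: P·MP_H = w, so 9·(232 − 6H) = 144.
Then 232 − 6H = 16, giving H = 36.

H* = 36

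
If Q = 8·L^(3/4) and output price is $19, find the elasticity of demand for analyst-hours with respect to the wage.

MP_L = (3/4)·8·L^(-1/4), so P·MP_L = w gives 114·L^(-1/4) = w.
Solving, L(w) = (114/w)^(4). This is a constant-elasticity form: L ∝ w^(−4), so ε = −4.

ε = -4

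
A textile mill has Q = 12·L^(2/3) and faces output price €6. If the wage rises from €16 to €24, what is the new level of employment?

From P·MP_L = w with MP_L = 8·L^(-1/3), the labor demand is L(w) = (48/w)^(3).
At w = 16: L = 27. At w = 24: L = 8.

L* = 8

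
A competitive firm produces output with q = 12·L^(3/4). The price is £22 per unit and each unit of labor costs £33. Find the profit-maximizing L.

MP_L = (3/4)·12·L^(-1/4) = 9·L^(-1/4).
Profit maximization for a price taker requires P·MP_L = w: 22·9·L^(-1/4) = 33.
So L^(-1/4) = 1/6, which gives L = 1296.

L* = 1296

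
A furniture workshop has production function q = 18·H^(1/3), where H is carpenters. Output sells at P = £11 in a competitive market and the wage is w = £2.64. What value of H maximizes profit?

MP_H = (1/3)·18·H^(-2/3) = 6·H^(-2/3).
Profit maximization for a price taker requires P·MP_H = w: 11·6·H^(-2/3) = 2.64.
So H^(-2/3) = 0.04, which gives H = 125.

H* = 125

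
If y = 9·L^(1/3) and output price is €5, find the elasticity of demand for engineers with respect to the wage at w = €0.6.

ε = -1.5

MP_L = (1/3)·9·L^(-2/3), so P·MP_L = w gives 15·L^(-2/3) = w.
Solving, L(w) = (15/w)^(3/2). This is a constant-elasticity form: L ∝ w^(−3/2), so ε = −3/2.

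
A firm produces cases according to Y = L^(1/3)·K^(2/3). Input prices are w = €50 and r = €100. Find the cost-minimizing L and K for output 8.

L* = 8, K* = 8

Cost minimization requires the marginal rate of technical substitution to equal the input-price ratio: MP_L/MP_K = w/r.
Here MP_L/MP_K = (1/3)·(K/L)/(2/3) = 0.5·(K/L). Setting this equal to 50/100 = 0.5 gives K = L.
Substituting into Y = 8: L^(1/3)·(L)^(2/3) = 8.
Solving, L = 8 and K = 8.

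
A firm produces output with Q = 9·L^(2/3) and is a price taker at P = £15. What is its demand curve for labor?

MP_L = (2/3)·9·L^(-1/3) = 6·L^(-1/3).
Setting P·MP_L = w: 90·L^(-1/3) = w.
Solving for L: L^(-1/3) = w/90, so L = (90/w)^(3).

L(w) = 729000/w³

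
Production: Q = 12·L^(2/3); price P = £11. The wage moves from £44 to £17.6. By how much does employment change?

ΔL = 117

From P·MP_L = w with MP_L = 8·L^(-1/3), the labor demand is L(w) = (88/w)^(3).
At w = 44: L = 8. At w = 17.6: L = 125.
ΔL = 125 − 8 = 117.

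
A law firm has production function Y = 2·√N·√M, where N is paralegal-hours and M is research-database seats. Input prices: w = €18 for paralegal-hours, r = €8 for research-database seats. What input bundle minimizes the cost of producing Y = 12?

N* = 4, M* = 9

Cost minimization requires the marginal rate of technical substitution to equal the input-price ratio: MP_N/MP_M = w/r.
Here MP_N/MP_M = (1/2)·(M/N)/(1/2) = (M/N). Setting this equal to 18/8 = 2.25 gives M = 2.25N.
Substituting into Y = 12: 2·N^(1/2)·(2.25N)^(1/2) = 12.
Solving, N = 4 and M = 9.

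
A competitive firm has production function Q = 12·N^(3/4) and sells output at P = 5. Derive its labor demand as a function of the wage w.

MP_N = (3/4)·12·N^(-1/4) = 9·N^(-1/4).
Setting P·MP_N = w: 45·N^(-1/4) = w.
Solving for N: N^(-1/4) = w/45, so N = (45/w)^(4).

N(w) = 4100625/w^(4)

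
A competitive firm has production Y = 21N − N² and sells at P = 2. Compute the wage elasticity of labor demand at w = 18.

From P·MP_N = w with MP_N = 21 − 2N, labor demand is N(w) = (21 − w/2)/2.
dN/dw = −1/(4) = -0.25.
At w = 18, N = 6, so ε = (dN/dw)·(w/N) = (-0.25)·(18/6) = -0.75.

ε = -0.75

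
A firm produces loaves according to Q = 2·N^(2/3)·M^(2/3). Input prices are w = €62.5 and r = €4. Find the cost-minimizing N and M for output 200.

N* = 8, M* = 125

Cost minimization requires the marginal rate of technical substitution to equal the input-price ratio: MP_N/MP_M = w/r.
Here MP_N/MP_M = (2/3)·(M/N)/(2/3) = (M/N). Setting this equal to 62.5/4 = 15.625 gives M = 15.625N.
Substituting into Q = 200: 2·N^(2/3)·(15.625N)^(2/3) = 200.
Solving, N = 8 and M = 125.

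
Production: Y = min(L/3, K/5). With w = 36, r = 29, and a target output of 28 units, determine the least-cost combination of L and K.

With a fixed-proportions technology, the cost-minimizing bundle uses no slack in either input: L/3 = K/5 = Y.
So L = 3·28 = 84 and K = 5·28 = 140.

L* = 84, K* = 140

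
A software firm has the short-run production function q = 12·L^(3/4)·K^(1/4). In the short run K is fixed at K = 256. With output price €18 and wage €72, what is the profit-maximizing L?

L* = 6561

With K = 256, MP_L = (3/4)·12·L^(-1/4)·256^(1/4) = 36·L^(-1/4).
Profit maximization for a price taker requires P·MP_L = w: 18·36·L^(-1/4) = 72.
So L^(-1/4) = 1/9, which gives L = 6561.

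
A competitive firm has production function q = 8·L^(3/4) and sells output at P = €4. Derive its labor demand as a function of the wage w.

MP_L = (3/4)·8·L^(-1/4) = 6·L^(-1/4).
Setting P·MP_L = w: 24·L^(-1/4) = w.
Solving for L: L^(-1/4) = w/24, so L = (24/w)^(4).

L(w) = 331776/w^(4)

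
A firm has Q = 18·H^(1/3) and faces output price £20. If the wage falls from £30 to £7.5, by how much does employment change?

From P·MP_H = w with MP_H = 6·H^(-2/3), the labor demand is H(w) = (120/w)^(3/2).
At w = 30: H = 8. At w = 7.5: H = 64.
ΔH = 64 − 8 = 56.

ΔH = 56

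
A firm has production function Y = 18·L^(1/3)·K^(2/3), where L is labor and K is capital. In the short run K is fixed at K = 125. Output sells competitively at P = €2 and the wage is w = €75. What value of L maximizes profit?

L* = 8

With K = 125, MP_L = (1/3)·18·L^(-2/3)·125^(2/3) = 150·L^(-2/3).
Profit maximization for a price taker requires P·MP_L = w: 2·150·L^(-2/3) = 75.
So L^(-2/3) = 0.25, which gives L = 8.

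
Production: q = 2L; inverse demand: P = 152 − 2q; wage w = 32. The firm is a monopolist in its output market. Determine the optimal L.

L* = 17

Marginal revenue from the inverse demand is MR = 152 − 4q.
The marginal product is MP_L = 2.
A monopolist hires until marginal revenue product equals the wage: MR·MP_L = w.
(152 − 8L)·2 = 32, so L = 17.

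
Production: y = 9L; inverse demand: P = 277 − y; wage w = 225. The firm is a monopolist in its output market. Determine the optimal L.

Marginal revenue from the inverse demand is MR = 277 − 2y.
The marginal product is MP_L = 9.
A monopolist hires until marginal revenue product equals the wage: MR·MP_L = w.
(277 − 18L)·9 = 225, so L = 14.

L* = 14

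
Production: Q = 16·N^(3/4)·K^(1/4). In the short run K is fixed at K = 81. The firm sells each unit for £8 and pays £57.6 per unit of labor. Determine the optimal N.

N* = 625

With K = 81, MP_N = (3/4)·16·N^(-1/4)·81^(1/4) = 36·N^(-1/4).
Profit maximization for a price taker requires P·MP_N = w: 8·36·N^(-1/4) = 57.6.
So N^(-1/4) = 0.2, which gives N = 625.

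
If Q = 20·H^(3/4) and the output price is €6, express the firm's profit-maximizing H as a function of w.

H(w) = (90/w)^(4)

MP_H = (3/4)·20·H^(-1/4) = 15·H^(-1/4).
Setting P·MP_H = w: 90·H^(-1/4) = w.
Solving for H: H^(-1/4) = w/90, so H = (90/w)^(4).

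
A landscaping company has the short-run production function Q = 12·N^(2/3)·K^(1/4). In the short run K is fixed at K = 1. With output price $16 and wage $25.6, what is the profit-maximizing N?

N* = 125

With K = 1, MP_N = (2/3)·12·N^(-1/3)·1^(1/4) = 8·N^(-1/3).
Profit maximization for a price taker requires P·MP_N = w: 16·8·N^(-1/3) = 25.6.
So N^(-1/3) = 0.2, which gives N = 125.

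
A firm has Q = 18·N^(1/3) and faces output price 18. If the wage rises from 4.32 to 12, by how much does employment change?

ΔN = -98

From P·MP_N = w with MP_N = 6·N^(-2/3), the labor demand is N(w) = (108/w)^(3/2).
At w = 4.32: N = 125. At w = 12: N = 27.
ΔN = 27 − 125 = -98.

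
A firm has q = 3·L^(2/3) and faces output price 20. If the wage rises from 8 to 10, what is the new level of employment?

From P·MP_L = w with MP_L = 2·L^(-1/3), the labor demand is L(w) = (40/w)^(3).
At w = 8: L = 125. At w = 10: L = 64.

L* = 64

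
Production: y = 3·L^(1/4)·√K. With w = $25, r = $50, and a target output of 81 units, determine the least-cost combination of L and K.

Cost minimization requires the marginal rate of technical substitution to equal the input-price ratio: MP_L/MP_K = w/r.
Here MP_L/MP_K = (1/4)·(K/L)/(1/2) = 0.5·(K/L). Setting this equal to 25/50 = 0.5 gives K = L.
Substituting into y = 81: 3·L^(1/4)·(L)^(1/2) = 81.
Solving, L = 81 and K = 81.

L* = 81, K* = 81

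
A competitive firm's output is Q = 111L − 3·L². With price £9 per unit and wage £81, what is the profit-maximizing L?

The marginal product of L is MP_L = 111 − 6L.
A price-taking firm hires until the value of the marginal product equals the wage: P·MP_L = w, so 9·(111 − 6L) = 81.
Then 111 − 6L = 9, giving L = 17.

L* = 17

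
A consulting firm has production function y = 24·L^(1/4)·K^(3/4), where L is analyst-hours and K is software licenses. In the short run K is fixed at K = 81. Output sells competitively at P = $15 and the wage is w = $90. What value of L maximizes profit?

With K = 81, MP_L = (1/4)·24·L^(-3/4)·81^(3/4) = 162·L^(-3/4).
Profit maximization for a price taker requires P·MP_L = w: 15·162·L^(-3/4) = 90.
So L^(-3/4) = 1/27, which gives L = 81.

L* = 81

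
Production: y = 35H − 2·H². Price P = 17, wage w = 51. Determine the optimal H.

The marginal product of H is MP_H = 35 − 4H.
A price-taking firm hires until the value of the marginal product equals the wage: P·MP_H = w, so 17·(35 − 4H) = 51.
Then 35 − 4H = 3, giving H = 8.

H* = 8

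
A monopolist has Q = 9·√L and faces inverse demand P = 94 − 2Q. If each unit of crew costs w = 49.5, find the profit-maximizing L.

Marginal revenue from the inverse demand is MR = 94 − 4Q.
The marginal product is MP_L = 4.5·L^(-1/2).
A monopolist hires until marginal revenue product equals the wage: MR·MP_L = w.
At L, Q = 9·√L. Substituting and solving: (94 − 36·√L)·4.5·L^(-1/2) = 49.5 gives L = 4.

L* = 4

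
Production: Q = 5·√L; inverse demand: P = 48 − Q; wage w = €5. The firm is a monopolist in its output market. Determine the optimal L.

L* = 16

Marginal revenue from the inverse demand is MR = 48 − 2Q.
The marginal product is MP_L = 2.5·L^(-1/2).
A monopolist hires until marginal revenue product equals the wage: MR·MP_L = w.
At L, Q = 5·√L. Substituting and solving: (48 − 10·√L)·2.5·L^(-1/2) = 5 gives L = 16.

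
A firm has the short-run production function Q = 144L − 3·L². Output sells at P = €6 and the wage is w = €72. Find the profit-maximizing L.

L* = 22

The marginal product of L is MP_L = 144 − 6L.
A price-taking firm hires until the value of the marginal product equals the wage: P·MP_L = w, so 6·(144 − 6L) = 72.
Then 144 − 6L = 12, giving L = 22.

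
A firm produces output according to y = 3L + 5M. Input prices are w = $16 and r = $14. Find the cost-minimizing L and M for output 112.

The inputs are perfect substitutes, so the firm uses whichever has the lower cost per unit of output.
Cost per unit of output via L is w/3 = 16/3; via M it is r/5 = 2.8. M is cheaper.
Producing y = 112 with M alone: L = 0, M = 22.4.

L* = 0, M* = 22.4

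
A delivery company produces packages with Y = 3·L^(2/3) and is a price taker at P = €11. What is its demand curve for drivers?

L(w) = 10648/w³

MP_L = (2/3)·3·L^(-1/3) = 2·L^(-1/3).
Setting P·MP_L = w: 22·L^(-1/3) = w.
Solving for L: L^(-1/3) = w/22, so L = (22/w)^(3).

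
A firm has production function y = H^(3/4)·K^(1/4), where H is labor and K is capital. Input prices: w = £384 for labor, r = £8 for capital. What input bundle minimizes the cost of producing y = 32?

Cost minimization requires the marginal rate of technical substitution to equal the input-price ratio: MP_H/MP_K = w/r.
Here MP_H/MP_K = (3/4)·(K/H)/(1/4) = 3·(K/H). Setting this equal to 384/8 = 48 gives K = 16H.
Substituting into y = 32: H^(3/4)·(16H)^(1/4) = 32.
Solving, H = 16 and K = 256.

H* = 16, K* = 256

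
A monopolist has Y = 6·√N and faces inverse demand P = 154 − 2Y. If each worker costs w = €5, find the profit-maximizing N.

Marginal revenue from the inverse demand is MR = 154 − 4Y.
The marginal product is MP_N = 3·N^(-1/2).
A monopolist hires until marginal revenue product equals the wage: MR·MP_N = w.
At N, Y = 6·√N. Substituting and solving: (154 − 24·√N)·3·N^(-1/2) = 5 gives N = 36.

N* = 36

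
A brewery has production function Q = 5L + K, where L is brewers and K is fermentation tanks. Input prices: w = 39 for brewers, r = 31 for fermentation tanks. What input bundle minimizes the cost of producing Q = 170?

The inputs are perfect substitutes, so the firm uses whichever has the lower cost per unit of output.
Cost per unit of output via L is 7.8; via K it is 31. L is cheaper.
Producing Q = 170 with L alone: L = 34, K = 0.

L* = 34, K* = 0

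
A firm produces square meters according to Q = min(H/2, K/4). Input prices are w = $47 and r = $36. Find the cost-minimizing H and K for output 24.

With a fixed-proportions technology, the cost-minimizing bundle uses no slack in either input: H/2 = K/4 = Q.
So H = 2·24 = 48 and K = 4·24 = 96.

H* = 48, K* = 96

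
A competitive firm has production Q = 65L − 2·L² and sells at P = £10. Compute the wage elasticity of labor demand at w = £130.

From P·MP_L = w with MP_L = 65 − 4L, labor demand is L(w) = (65 − w/10)/4.
dL/dw = −1/(40) = -0.025.
At w = 130, L = 13, so ε = (dL/dw)·(w/L) = (-0.025)·(130/13) = -0.25.

ε = -0.25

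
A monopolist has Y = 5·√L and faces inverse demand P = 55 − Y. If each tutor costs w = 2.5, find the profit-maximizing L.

Marginal revenue from the inverse demand is MR = 55 − 2Y.
The marginal product is MP_L = 2.5·L^(-1/2).
A monopolist hires until marginal revenue product equals the wage: MR·MP_L = w.
At L, Y = 5·√L. Substituting and solving: (55 − 10·√L)·2.5·L^(-1/2) = 2.5 gives L = 25.

L* = 25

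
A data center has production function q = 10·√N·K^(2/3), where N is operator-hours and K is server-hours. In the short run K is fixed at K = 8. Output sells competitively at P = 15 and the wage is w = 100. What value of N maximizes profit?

With K = 8, MP_N = (1/2)·10·N^(-1/2)·8^(2/3) = 20·N^(-1/2).
Profit maximization for a price taker requires P·MP_N = w: 15·20·N^(-1/2) = 100.
So N^(-1/2) = 1/3, which gives N = 9.

N* = 9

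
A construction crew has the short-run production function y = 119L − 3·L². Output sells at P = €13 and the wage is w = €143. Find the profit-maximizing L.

L* = 18

The marginal product of L is MP_L = 119 − 6L.
A price-taking firm hires until the value of the marginal product equals the wage: P·MP_L = w, so 13·(119 − 6L) = 143.
Then 119 − 6L = 11, giving L = 18.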